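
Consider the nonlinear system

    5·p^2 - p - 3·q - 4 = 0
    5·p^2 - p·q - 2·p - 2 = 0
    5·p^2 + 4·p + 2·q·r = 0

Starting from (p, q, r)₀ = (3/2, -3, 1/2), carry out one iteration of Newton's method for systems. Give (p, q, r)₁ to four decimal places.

At (3/2, -3, 1/2): F = (14.7500, 10.7500, 14.2500).
Jacobian J = [[10·p - 1, -3, 0], [10·p - q - 2, -p, 0], [10·p + 4, 2·r, 2·q]].
At the point, J = [[14.0000, -3.0000, 0.0000], [16.0000, -1.5000, 0.0000], [19.0000, 1.0000, -6.0000]] (det J = -162.0000).
Solving J·Δ = −F gives Δ = (-0.3750, 3.1667, 1.7153).
Then the next iterate is (p, q, r)₁ = (1.1250, 0.1667, 2.2153).

(1.1250, 0.1667, 2.2153)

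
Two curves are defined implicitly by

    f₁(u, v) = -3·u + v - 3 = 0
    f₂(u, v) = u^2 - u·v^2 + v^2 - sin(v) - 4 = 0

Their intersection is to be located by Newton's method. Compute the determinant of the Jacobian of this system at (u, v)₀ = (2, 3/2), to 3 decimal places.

7.462

J = [[-3, 1], [2·u - v^2, -2·u·v + 2·v - cos(v)]].
At the point, J = [[-3.000, 1.000], [1.750, -3.07074]].
det J = 7.462.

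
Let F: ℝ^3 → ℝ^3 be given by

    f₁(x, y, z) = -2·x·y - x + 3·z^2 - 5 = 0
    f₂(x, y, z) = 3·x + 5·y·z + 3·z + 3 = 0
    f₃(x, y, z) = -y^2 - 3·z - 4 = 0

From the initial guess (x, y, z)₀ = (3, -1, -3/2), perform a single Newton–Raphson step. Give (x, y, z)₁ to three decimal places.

(-1.741, -0.874, -1.583)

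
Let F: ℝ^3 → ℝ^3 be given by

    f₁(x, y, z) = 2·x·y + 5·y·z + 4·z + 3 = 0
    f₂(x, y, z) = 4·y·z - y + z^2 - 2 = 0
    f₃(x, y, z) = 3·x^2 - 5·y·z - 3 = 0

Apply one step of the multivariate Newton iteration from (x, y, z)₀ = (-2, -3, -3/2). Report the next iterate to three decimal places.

At (-2, -3, -3/2): F = (31.500, 21.250, -13.500).
Jacobian J = [[2·y, 2·x + 5·z, 5·y + 4], [0, 4·z - 1, 4·y + 2·z], [6·x, -5·z, -5·y]].
At the point, J = [[-6.000, -11.500, -11.000], [0.000, -7.000, -15.000], [-12.000, 7.500, 15.000]] (det J = -1191.000).
Solving J·Δ = −F gives Δ = (0.722, 1.820, 0.567).
Then the next iterate is (x, y, z)₁ = (-1.278, -1.180, -0.933).

(-1.278, -1.180, -0.933)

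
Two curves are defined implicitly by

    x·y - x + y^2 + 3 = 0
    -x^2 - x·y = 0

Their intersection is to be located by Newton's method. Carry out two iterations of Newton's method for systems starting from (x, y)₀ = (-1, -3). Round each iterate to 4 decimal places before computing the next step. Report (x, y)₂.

(-0.7910, 1.2410)

At (-1, -3): F = (16.0000, -4.0000).
Jacobian J = [[y - 1, x + 2·y], [-2·x - y, -x]].
At the point, J = [[-4.0000, -7.0000], [5.0000, 1.0000]] (det J = 31.0000).
Solving J·Δ = −F gives Δ = (0.3871, 2.0645).
Then the next iterate is (x, y)₁ = (-0.6129, -0.9355).
Round to (-0.6129, -0.9355) and repeat: F = (5.061428, -0.949014), J = [[-1.9355, -2.4839], [2.1613, 0.6129]].
Δ = (-0.1781, 2.1765), so (x, y)₂ = (-0.7910, 1.2410).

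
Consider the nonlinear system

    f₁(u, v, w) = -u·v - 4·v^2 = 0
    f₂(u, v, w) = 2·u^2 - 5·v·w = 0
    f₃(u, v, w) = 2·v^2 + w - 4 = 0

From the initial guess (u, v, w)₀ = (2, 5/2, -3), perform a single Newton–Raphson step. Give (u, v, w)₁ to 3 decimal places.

(-7.693, 2.238, -5.878)

At (2, 5/2, -3): F = (-30.000, 45.500, 5.500).
Jacobian J = [[-v, -u - 8·v, 0], [4·u, -5·w, -5·v], [0, 4·v, 1]].
At the point, J = [[-2.500, -22.000, 0.000], [8.000, 15.000, -12.500], [0.000, 10.000, 1.000]] (det J = -174.000).
Solving J·Δ = −F gives Δ = (-9.693, -0.262, -2.878).
Then the next iterate is (u, v, w)₁ = (-7.693, 2.238, -5.878).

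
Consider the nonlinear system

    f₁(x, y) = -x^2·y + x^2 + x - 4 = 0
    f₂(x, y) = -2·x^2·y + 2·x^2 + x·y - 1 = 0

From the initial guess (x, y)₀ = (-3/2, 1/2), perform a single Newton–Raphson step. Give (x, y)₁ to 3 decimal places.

(8.929, -3.762)

At (-3/2, 1/2): F = (-4.375, 0.500).
Jacobian J = [[-2·x·y + 2·x + 1, -x^2], [-4·x·y + 4·x + y, -2·x^2 + x]].
At the point, J = [[-0.500, -2.250], [-2.500, -6.000]] (det J = -2.625).
Solving J·Δ = −F gives Δ = (10.429, -4.262).
Then the next iterate is (x, y)₁ = (8.929, -3.762).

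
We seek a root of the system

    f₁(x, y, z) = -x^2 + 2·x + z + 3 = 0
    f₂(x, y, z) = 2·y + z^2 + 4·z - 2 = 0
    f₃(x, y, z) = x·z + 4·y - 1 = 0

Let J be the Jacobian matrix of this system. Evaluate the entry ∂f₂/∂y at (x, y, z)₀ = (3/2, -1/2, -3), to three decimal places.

2.000

∂f₂/∂y = 2.
At (3/2, -1/2, -3) this is 2.000.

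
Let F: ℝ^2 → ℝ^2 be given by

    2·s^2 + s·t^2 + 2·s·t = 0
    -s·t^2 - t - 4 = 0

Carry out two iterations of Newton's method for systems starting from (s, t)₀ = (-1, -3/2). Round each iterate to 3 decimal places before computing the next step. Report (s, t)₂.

(-0.344, -2.193)

At (-1, -3/2): F = (2.750, -0.250).
Jacobian J = [[4·s + t^2 + 2·t, 2·s·t + 2·s], [-t^2, -2·s·t - 1]].
At the point, J = [[-4.750, 1.000], [-2.250, -4.000]] (det J = 21.250).
Solving J·Δ = −F gives Δ = (0.506, -0.347).
Then the next iterate is (s, t)₁ = (-0.494, -1.847).
Round to (-0.494, -1.847) and repeat: F = (0.62767, -0.46776), J = [[-2.25859, 0.83684], [-3.41141, -2.82484]].
Δ = (0.150, -0.346), so (s, t)₂ = (-0.344, -2.193).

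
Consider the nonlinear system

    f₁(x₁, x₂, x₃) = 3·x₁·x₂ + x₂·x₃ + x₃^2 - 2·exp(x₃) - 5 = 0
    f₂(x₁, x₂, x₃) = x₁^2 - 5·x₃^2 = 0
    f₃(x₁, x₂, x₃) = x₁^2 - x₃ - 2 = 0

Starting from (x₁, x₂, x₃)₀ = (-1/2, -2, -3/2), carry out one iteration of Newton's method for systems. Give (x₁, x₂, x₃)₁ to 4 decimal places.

At (-1/2, -2, -3/2): F = (2.803740, -11.0000, -0.2500).
Jacobian J = [[3·x₂, 3·x₁ + x₃, x₂ + 2·x₃ - 2·exp(x₃)], [2·x₁, 0, -10·x₃], [2·x₁, 0, -1]].
At the point, J = [[-6.0000, -3.0000, -5.446260], [-1.0000, 0.0000, 15.0000], [-1.0000, 0.0000, -1.0000]] (det J = 48.0000).
Solving J·Δ = −F gives Δ = (-0.9219, 1.5586, 0.6719).
Then the next iterate is (x₁, x₂, x₃)₁ = (-1.4219, -0.4414, -0.8281).

(-1.4219, -0.4414, -0.8281)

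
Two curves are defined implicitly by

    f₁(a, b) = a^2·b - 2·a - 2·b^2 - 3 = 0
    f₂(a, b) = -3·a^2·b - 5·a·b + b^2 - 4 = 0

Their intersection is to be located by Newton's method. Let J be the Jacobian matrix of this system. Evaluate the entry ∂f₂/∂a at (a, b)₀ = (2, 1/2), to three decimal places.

∂f₂/∂a = -6·a·b - 5·b.
At (2, 1/2) this is -8.500.

-8.500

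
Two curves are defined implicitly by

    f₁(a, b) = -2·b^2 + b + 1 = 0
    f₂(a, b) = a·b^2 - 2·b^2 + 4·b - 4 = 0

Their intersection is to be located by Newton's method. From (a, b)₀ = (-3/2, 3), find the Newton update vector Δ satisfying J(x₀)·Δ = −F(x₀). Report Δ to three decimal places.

At (-3/2, 3): F = (-14.000, -23.500).
Jacobian J = [[0, -4·b + 1], [b^2, 2·a·b - 4·b + 4]].
At the point, J = [[0.000, -11.000], [9.000, -17.000]] (det J = 99.000).
Solving J·Δ = −F gives Δ = (0.207, -1.273).

(0.207, -1.273)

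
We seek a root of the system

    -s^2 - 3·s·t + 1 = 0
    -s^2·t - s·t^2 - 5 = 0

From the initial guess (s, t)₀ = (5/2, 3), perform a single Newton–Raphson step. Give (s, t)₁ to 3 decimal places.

(0.434, 3.157)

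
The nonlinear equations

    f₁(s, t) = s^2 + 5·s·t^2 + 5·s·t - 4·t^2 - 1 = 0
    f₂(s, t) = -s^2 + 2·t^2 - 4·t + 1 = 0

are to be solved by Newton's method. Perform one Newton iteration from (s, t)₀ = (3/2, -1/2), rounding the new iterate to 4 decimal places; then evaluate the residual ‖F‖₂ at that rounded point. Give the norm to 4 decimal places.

At (3/2, -1/2): F = (-1.6250, 1.2500).
Jacobian J = [[2·s + 5·t^2 + 5·t, 10·s·t + 5·s - 8·t], [-2·s, 4·t - 4]].
At the point, J = [[1.7500, 4.0000], [-3.0000, -6.0000]] (det J = 1.5000).
Solving J·Δ = −F gives Δ = (-3.1667, 1.7917).
Then the next iterate is (s, t)₁ = (-1.6667, 1.2917).
Re-evaluating at (-1.6667, 1.2917): F = (-29.564801, -3.607711), so ‖F‖₂ = 29.7841.

29.7841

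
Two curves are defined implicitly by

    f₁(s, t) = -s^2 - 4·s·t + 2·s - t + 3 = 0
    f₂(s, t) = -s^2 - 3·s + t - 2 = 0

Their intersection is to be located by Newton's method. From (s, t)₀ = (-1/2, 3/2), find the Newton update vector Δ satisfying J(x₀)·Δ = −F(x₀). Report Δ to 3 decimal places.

At (-1/2, 3/2): F = (3.250, 0.750).
Jacobian J = [[-2·s - 4·t + 2, -4·s - 1], [-2·s - 3, 1]].
At the point, J = [[-3.000, 1.000], [-2.000, 1.000]] (det J = -1.000).
Solving J·Δ = −F gives Δ = (2.500, 4.250).

(2.500, 4.250)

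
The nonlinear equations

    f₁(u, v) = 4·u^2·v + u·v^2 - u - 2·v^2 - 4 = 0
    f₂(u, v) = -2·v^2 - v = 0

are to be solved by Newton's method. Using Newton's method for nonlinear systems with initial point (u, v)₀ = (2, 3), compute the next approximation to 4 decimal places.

(1.7115, 1.3846)

At (2, 3): F = (42.0000, -21.0000).
Jacobian J = [[8·u·v + v^2 - 1, 4·u^2 + 2·u·v - 4·v], [0, -4·v - 1]].
At the point, J = [[56.0000, 16.0000], [0.0000, -13.0000]] (det J = -728.0000).
Solving J·Δ = −F gives Δ = (-0.2885, -1.6154).
Then the next iterate is (u, v)₁ = (1.7115, 1.3846).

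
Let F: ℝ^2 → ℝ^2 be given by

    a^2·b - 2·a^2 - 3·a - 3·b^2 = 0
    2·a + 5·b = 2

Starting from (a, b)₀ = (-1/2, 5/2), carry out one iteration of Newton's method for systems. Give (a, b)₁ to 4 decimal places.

At (-1/2, 5/2): F = (-17.1250, 9.5000).
Jacobian J = [[2·a·b - 4·a - 3, a^2 - 6·b], [2, 5]].
At the point, J = [[-3.5000, -14.7500], [2.0000, 5.0000]] (det J = 12.0000).
Solving J·Δ = −F gives Δ = (-4.5417, -0.0833).
Then the next iterate is (a, b)₁ = (-5.0417, 2.4167).

(-5.0417, 2.4167)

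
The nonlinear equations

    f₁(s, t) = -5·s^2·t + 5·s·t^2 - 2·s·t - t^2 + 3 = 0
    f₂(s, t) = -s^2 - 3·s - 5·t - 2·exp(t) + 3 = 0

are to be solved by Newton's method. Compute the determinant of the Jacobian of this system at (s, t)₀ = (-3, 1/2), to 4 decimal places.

J = [[-10·s·t + 5·t^2 - 2·t, -5·s^2 + 10·s·t - 2·s - 2·t], [-2·s - 3, -2·exp(t) - 5]].
At the point, J = [[15.2500, -55.0000], [3.0000, -8.297443]].
det J = 38.4640.

38.4640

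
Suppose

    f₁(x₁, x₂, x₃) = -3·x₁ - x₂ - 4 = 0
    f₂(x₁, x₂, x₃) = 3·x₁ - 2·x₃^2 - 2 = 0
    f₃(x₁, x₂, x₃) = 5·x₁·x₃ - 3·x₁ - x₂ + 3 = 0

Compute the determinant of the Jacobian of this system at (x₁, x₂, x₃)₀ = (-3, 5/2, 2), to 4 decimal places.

35.0000

J = [[-3, -1, 0], [3, 0, -4·x₃], [5·x₃ - 3, -1, 5·x₁]].
At the point, J = [[-3.0000, -1.0000, 0.0000], [3.0000, 0.0000, -8.0000], [7.0000, -1.0000, -15.0000]].
det J = 35.0000.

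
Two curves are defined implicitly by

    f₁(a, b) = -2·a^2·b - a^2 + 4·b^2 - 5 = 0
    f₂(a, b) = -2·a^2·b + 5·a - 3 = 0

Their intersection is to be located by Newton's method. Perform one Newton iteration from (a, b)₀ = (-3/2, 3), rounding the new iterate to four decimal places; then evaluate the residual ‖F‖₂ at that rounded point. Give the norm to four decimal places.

At (-3/2, 3): F = (15.2500, -24.0000).
Jacobian J = [[-4·a·b - 2·a, -2·a^2 + 8·b], [-4·a·b + 5, -2·a^2]].
At the point, J = [[21.0000, 19.5000], [23.0000, -4.5000]] (det J = -543.0000).
Solving J·Δ = −F gives Δ = (0.7355, -1.5741).
Then the next iterate is (a, b)₁ = (-0.7645, 1.4259).
Re-evaluating at (-0.7645, 1.4259): F = (0.881539, -8.489264), so ‖F‖₂ = 8.5349.

8.5349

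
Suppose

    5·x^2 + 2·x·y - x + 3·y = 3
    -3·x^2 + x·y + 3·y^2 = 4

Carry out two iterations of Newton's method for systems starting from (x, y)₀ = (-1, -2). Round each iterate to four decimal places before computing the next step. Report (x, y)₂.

At (-1, -2): F = (1.0000, 7.0000).
Jacobian J = [[10·x + 2·y - 1, 2·x + 3], [-6·x + y, x + 6·y]].
At the point, J = [[-15.0000, 1.0000], [4.0000, -13.0000]] (det J = 191.0000).
Solving J·Δ = −F gives Δ = (0.1047, 0.5707).
Then the next iterate is (x, y)₁ = (-0.8953, -1.4293).
Round to (-0.8953, -1.4293) and repeat: F = (0.174515, 1.003661), J = [[-12.8116, 1.2094], [3.9425, -9.4711]].
Δ = (0.0246, 0.1162), so (x, y)₂ = (-0.8707, -1.3131).

(-0.8707, -1.3131)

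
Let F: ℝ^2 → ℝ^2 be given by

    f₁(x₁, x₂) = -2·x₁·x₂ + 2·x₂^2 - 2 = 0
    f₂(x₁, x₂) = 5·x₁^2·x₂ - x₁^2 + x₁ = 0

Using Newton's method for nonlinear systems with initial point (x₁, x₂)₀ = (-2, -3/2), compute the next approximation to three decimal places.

(-0.908, -1.612)

At (-2, -3/2): F = (-3.500, -36.000).
Jacobian J = [[-2·x₂, -2·x₁ + 4·x₂], [10·x₁·x₂ - 2·x₁ + 1, 5·x₁^2]].
At the point, J = [[3.000, -2.000], [35.000, 20.000]] (det J = 130.000).
Solving J·Δ = −F gives Δ = (1.092, -0.112).
Then the next iterate is (x₁, x₂)₁ = (-0.908, -1.612).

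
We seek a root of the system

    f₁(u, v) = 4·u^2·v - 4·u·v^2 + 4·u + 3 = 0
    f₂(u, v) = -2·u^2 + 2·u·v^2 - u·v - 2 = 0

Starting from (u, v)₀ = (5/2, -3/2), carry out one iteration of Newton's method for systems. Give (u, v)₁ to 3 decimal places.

(1.545, -1.253)

At (5/2, -3/2): F = (-47.000, 0.500).
Jacobian J = [[8·u·v - 4·v^2 + 4, 4·u^2 - 8·u·v], [-4·u + 2·v^2 - v, 4·u·v - u]].
At the point, J = [[-35.000, 55.000], [-4.000, -17.500]] (det J = 832.500).
Solving J·Δ = −F gives Δ = (-0.955, 0.247).
Then the next iterate is (u, v)₁ = (1.545, -1.253).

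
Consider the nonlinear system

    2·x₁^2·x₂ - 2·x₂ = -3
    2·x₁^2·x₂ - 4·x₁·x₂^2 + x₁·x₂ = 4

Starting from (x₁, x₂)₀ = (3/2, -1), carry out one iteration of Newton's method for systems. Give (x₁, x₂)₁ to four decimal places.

At (3/2, -1): F = (0.5000, -16.0000).
Jacobian J = [[4·x₁·x₂, 2·x₁^2 - 2], [4·x₁·x₂ - 4·x₂^2 + x₂, 2·x₁^2 - 8·x₁·x₂ + x₁]].
At the point, J = [[-6.0000, 2.5000], [-11.0000, 18.0000]] (det J = -80.5000).
Solving J·Δ = −F gives Δ = (0.6087, 1.2609).
Then the next iterate is (x₁, x₂)₁ = (2.1087, 0.2609).

(2.1087, 0.2609)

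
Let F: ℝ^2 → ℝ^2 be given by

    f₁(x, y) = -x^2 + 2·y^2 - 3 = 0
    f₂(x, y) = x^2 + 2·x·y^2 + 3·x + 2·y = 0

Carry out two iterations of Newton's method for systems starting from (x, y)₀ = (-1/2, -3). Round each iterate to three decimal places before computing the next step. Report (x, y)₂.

At (-1/2, -3): F = (14.750, -16.250).
Jacobian J = [[-2·x, 4·y], [2·x + 2·y^2 + 3, 4·x·y + 2]].
At the point, J = [[1.000, -12.000], [20.000, 8.000]] (det J = 248.000).
Solving J·Δ = −F gives Δ = (0.310, 1.255).
Then the next iterate is (x, y)₁ = (-0.190, -1.745).
Round to (-0.190, -1.745) and repeat: F = (3.05395, -5.18101), J = [[0.380, -6.980], [8.71005, 3.32620]].
Δ = (0.419, 0.460), so (x, y)₂ = (0.229, -1.285).

(0.229, -1.285)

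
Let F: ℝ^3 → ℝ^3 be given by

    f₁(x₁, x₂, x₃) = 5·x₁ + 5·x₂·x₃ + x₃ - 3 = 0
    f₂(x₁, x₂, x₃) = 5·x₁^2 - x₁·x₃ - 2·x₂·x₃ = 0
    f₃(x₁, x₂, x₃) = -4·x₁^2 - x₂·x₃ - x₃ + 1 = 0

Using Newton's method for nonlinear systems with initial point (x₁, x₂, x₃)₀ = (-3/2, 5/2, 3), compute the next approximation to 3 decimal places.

(-0.361, -2.470, 5.878)

At (-3/2, 5/2, 3): F = (30.000, 0.750, -18.500).
Jacobian J = [[5, 5·x₃, 5·x₂ + 1], [10·x₁ - x₃, -2·x₃, -x₁ - 2·x₂], [-8·x₁, -x₃, -x₂ - 1]].
At the point, J = [[5.000, 15.000, 13.500], [-18.000, -6.000, -3.500], [12.000, -3.000, -3.500]] (det J = 178.500).
Solving J·Δ = −F gives Δ = (1.139, -4.970, 2.878).
Then the next iterate is (x₁, x₂, x₃)₁ = (-0.361, -2.470, 5.878).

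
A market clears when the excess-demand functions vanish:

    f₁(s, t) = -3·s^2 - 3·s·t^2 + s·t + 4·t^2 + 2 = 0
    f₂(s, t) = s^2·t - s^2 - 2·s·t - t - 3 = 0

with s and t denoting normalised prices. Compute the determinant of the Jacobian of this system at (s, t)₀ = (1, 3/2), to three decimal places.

J = [[-6·s - 3·t^2 + t, -6·s·t + s + 8·t], [2·s·t - 2·s - 2·t, s^2 - 2·s - 1]].
At the point, J = [[-11.250, 4.000], [-2.000, -2.000]].
det J = 30.500.

30.500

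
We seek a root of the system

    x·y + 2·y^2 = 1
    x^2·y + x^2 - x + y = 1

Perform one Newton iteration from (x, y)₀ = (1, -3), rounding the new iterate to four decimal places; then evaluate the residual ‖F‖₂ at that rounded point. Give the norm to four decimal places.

4.2430

At (1, -3): F = (14.0000, -7.0000).
Jacobian J = [[y, x + 4·y], [2·x·y + 2·x - 1, x^2 + 1]].
At the point, J = [[-3.0000, -11.0000], [-5.0000, 2.0000]] (det J = -61.0000).
Solving J·Δ = −F gives Δ = (-0.8033, 1.4918).
Then the next iterate is (x, y)₁ = (0.1967, -1.5082).
Re-evaluating at (0.1967, -1.5082): F = (3.252672, -2.724563), so ‖F‖₂ = 4.2430.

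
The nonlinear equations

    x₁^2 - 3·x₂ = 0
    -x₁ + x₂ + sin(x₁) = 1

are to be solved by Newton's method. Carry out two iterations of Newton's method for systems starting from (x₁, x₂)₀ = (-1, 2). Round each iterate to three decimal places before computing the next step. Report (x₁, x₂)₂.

At (-1, 2): F = (-5.000, 1.15853).
Jacobian J = [[2·x₁, -3], [cos(x₁) - 1, 1]].
At the point, J = [[-2.000, -3.000], [-0.45970, 1.000]] (det J = -3.37909).
Solving J·Δ = −F gives Δ = (-0.451, -1.366).
Then the next iterate is (x₁, x₂)₁ = (-1.451, 0.634).
Round to (-1.451, 0.634) and repeat: F = (0.20340, 0.09217), J = [[-2.902, -3.000], [-0.88049, 1.000]].
Δ = (0.087, -0.016), so (x₁, x₂)₂ = (-1.364, 0.618).

(-1.364, 0.618)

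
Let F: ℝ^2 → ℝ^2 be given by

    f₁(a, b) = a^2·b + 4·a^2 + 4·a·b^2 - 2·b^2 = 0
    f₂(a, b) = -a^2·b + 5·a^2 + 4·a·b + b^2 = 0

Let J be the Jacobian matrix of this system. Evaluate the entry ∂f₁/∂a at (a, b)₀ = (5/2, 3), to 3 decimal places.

71.000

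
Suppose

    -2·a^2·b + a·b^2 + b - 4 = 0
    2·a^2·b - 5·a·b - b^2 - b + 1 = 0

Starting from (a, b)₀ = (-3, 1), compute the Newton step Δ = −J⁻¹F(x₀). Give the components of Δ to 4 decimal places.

At (-3, 1): F = (-24.0000, 32.0000).
Jacobian J = [[-4·a·b + b^2, -2·a^2 + 2·a·b + 1], [4·a·b - 5·b, 2·a^2 - 5·a - 2·b - 1]].
At the point, J = [[13.0000, -23.0000], [-17.0000, 30.0000]] (det J = -1.0000).
Solving J·Δ = −F gives Δ = (16.0000, 8.0000).

(16.0000, 8.0000)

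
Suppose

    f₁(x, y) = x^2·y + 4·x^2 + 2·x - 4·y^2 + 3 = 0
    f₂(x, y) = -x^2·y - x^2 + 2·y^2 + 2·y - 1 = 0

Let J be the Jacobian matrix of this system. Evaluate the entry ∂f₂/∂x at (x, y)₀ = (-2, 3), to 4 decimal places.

16.0000

∂f₂/∂x = -2·x·y - 2·x.
At (-2, 3) this is 16.0000.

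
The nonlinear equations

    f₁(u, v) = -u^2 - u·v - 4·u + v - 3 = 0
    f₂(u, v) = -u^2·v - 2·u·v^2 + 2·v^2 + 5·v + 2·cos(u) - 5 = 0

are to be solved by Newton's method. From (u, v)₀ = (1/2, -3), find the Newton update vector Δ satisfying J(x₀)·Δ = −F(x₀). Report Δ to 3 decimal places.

(-1.210, 8.658)

At (1/2, -3): F = (-6.750, -8.49483).
Jacobian J = [[-2·u - v - 4, -u + 1], [-2·u·v - 2·v^2 - 2·sin(u), -u^2 - 4·u·v + 4·v + 5]].
At the point, J = [[-2.000, 0.500], [-15.95885, -1.250]] (det J = 10.47943).
Solving J·Δ = −F gives Δ = (-1.210, 8.658).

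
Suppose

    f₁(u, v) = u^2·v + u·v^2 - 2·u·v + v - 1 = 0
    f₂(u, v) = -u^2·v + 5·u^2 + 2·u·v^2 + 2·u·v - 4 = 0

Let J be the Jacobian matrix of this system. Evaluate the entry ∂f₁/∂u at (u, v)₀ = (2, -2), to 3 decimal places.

∂f₁/∂u = 2·u·v + v^2 - 2·v.
At (2, -2) this is 0.000.

0.000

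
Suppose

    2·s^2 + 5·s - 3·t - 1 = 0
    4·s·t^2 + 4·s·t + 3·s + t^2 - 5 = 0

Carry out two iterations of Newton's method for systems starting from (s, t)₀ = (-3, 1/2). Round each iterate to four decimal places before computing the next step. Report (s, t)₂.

(-1.2121, -2.5754)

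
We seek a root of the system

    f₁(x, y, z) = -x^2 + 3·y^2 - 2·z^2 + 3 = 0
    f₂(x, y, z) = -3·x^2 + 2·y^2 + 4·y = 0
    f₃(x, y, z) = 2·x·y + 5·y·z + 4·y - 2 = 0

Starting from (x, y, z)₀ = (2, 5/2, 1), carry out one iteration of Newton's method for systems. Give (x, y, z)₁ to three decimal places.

(1.206, 1.069, 0.366)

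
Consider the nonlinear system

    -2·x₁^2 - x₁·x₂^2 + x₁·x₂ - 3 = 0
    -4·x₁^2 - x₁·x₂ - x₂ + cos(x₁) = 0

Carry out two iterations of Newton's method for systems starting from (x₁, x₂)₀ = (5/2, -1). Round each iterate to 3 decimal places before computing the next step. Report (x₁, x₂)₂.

At (5/2, -1): F = (-20.500, -22.30114).
Jacobian J = [[-4·x₁ - x₂^2 + x₂, -2·x₁·x₂ + x₁], [-8·x₁ - x₂ - sin(x₁), -x₁ - 1]].
At the point, J = [[-12.000, 7.500], [-19.59847, -3.500]] (det J = 188.98854).
Solving J·Δ = −F gives Δ = (-1.265, 0.710).
Then the next iterate is (x₁, x₂)₁ = (1.235, -0.290).
Round to (1.235, -0.290) and repeat: F = (-6.51246, -5.12323), J = [[-5.31410, 1.95130], [-10.53415, -2.235]].
Δ = (-0.757, 1.276), so (x₁, x₂)₂ = (0.478, 0.986).

(0.478, 0.986)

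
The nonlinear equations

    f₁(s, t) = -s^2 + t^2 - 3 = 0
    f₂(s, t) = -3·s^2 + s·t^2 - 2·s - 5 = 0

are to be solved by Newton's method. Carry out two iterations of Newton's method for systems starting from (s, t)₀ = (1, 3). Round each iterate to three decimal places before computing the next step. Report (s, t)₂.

(3.332, 3.886)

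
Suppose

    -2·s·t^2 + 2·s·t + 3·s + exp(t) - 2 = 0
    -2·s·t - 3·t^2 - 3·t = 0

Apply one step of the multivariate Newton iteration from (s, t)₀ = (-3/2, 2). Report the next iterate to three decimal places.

At (-3/2, 2): F = (6.88906, -12.000).
Jacobian J = [[-2·t^2 + 2·t + 3, -4·s·t + 2·s + exp(t)], [-2·t, -2·s - 6·t - 3]].
At the point, J = [[-1.000, 16.38906], [-4.000, -12.000]] (det J = 77.55622).
Solving J·Δ = −F gives Δ = (-1.470, -0.510).
Then the next iterate is (s, t)₁ = (-2.970, 1.490).

(-2.970, 1.490)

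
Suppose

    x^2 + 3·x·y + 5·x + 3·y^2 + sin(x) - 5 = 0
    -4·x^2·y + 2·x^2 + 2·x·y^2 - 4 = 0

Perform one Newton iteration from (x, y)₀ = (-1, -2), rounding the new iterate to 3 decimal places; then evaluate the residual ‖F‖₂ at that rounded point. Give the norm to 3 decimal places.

At (-1, -2): F = (8.15853, -2.000).
Jacobian J = [[2·x + 3·y + cos(x) + 5, 3·x + 6·y], [-8·x·y + 4·x + 2·y^2, -4·x^2 + 4·x·y]].
At the point, J = [[-2.45970, -15.000], [-12.000, 4.000]] (det J = -189.83879).
Solving J·Δ = −F gives Δ = (0.014, 0.542).
Then the next iterate is (x, y)₁ = (-0.986, -1.458).
Re-evaluating at (-0.986, -1.458): F = (0.89843, -0.57777), so ‖F‖₂ = 1.068.

1.068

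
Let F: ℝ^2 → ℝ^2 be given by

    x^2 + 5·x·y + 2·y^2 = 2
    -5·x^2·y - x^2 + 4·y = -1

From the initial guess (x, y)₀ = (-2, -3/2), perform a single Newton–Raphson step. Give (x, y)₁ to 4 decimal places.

At (-2, -3/2): F = (21.5000, 21.0000).
Jacobian J = [[2·x + 5·y, 5·x + 4·y], [-10·x·y - 2·x, -5·x^2 + 4]].
At the point, J = [[-11.5000, -16.0000], [-26.0000, -16.0000]] (det J = -232.0000).
Solving J·Δ = −F gives Δ = (-0.0345, 1.3685).
Then the next iterate is (x, y)₁ = (-2.0345, -0.1315).

(-2.0345, -0.1315)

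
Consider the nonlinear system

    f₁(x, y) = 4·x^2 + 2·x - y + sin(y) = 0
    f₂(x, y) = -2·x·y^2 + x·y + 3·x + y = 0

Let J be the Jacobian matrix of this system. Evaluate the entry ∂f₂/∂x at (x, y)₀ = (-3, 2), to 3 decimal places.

-3.000

∂f₂/∂x = -2·y^2 + y + 3.
At (-3, 2) this is -3.000.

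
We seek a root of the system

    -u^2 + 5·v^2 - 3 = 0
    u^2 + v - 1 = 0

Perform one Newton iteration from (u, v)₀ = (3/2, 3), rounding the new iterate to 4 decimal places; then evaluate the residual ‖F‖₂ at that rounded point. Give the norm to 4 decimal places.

9.2249

At (3/2, 3): F = (39.7500, 4.2500).
Jacobian J = [[-2·u, 10·v], [2·u, 1]].
At the point, J = [[-3.0000, 30.0000], [3.0000, 1.0000]] (det J = -93.0000).
Solving J·Δ = −F gives Δ = (-0.9435, -1.4194).
Then the next iterate is (u, v)₁ = (0.5565, 1.5806).
Re-evaluating at (0.5565, 1.5806): F = (9.181790, 0.890292), so ‖F‖₂ = 9.2249.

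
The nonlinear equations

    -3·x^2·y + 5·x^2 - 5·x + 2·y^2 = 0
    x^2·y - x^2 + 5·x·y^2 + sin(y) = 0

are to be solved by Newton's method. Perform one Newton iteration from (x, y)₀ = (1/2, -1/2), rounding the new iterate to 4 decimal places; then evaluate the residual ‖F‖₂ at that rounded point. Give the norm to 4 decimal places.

0.0557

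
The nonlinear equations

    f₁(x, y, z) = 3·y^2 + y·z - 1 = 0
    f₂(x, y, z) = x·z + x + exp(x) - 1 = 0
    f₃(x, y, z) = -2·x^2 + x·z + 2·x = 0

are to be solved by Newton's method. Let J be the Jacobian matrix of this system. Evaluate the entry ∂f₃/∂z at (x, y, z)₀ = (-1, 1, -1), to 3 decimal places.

∂f₃/∂z = x.
At (-1, 1, -1) this is -1.000.

-1.000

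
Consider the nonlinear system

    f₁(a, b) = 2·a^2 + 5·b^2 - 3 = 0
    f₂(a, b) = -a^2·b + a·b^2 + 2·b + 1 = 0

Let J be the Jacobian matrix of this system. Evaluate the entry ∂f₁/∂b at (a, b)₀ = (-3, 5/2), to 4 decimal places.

25.0000

∂f₁/∂b = 10·b.
At (-3, 5/2) this is 25.0000.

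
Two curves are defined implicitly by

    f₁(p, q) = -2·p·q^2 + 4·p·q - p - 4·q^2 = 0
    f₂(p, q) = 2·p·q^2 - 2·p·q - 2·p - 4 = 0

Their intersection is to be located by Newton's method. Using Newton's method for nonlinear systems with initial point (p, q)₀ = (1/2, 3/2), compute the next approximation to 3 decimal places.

(-12.727, 0.318)

At (1/2, 3/2): F = (-8.750, -4.250).
Jacobian J = [[-2·q^2 + 4·q - 1, -4·p·q + 4·p - 8·q], [2·q^2 - 2·q - 2, 4·p·q - 2·p]].
At the point, J = [[0.500, -13.000], [-0.500, 2.000]] (det J = -5.500).
Solving J·Δ = −F gives Δ = (-13.227, -1.182).
Then the next iterate is (p, q)₁ = (-12.727, 0.318).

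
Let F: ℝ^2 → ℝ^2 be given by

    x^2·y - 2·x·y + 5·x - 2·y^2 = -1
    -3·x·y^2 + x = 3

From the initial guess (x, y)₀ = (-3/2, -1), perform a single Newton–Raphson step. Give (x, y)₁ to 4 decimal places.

(0.2308, -1.3846)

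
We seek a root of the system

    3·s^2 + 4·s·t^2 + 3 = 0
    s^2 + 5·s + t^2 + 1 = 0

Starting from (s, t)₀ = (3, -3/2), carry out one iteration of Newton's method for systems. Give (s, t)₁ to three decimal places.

(0.429, -1.845)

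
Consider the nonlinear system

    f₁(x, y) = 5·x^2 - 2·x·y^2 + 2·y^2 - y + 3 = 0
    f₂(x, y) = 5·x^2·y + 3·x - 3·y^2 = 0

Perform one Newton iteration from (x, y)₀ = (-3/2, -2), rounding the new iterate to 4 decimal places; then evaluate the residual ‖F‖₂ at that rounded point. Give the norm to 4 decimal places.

17.9967

At (-3/2, -2): F = (36.2500, -39.0000).
Jacobian J = [[10·x - 2·y^2, -4·x·y + 4·y - 1], [10·x·y + 3, 5·x^2 - 6·y]].
At the point, J = [[-23.0000, -21.0000], [33.0000, 23.2500]] (det J = 158.2500).
Solving J·Δ = −F gives Δ = (-0.1505, 1.8910).
Then the next iterate is (x, y)₁ = (-1.6505, -0.1090).
Re-evaluating at (-1.6505, -0.1090): F = (16.792732, -6.471805), so ‖F‖₂ = 17.9967.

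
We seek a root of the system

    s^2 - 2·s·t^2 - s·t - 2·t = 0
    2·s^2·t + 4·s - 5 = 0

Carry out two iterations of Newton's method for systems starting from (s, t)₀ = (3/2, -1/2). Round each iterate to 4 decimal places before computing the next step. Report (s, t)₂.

At (3/2, -1/2): F = (3.2500, -1.2500).
Jacobian J = [[2·s - 2·t^2 - t, -4·s·t - s - 2], [4·s·t + 4, 2·s^2]].
At the point, J = [[3.0000, -0.5000], [1.0000, 4.5000]] (det J = 14.0000).
Solving J·Δ = −F gives Δ = (-1.0000, 0.5000).
Then the next iterate is (s, t)₁ = (0.5000, 0.0000).
Round to (0.5000, 0.0000) and repeat: F = (0.2500, -3.0000), J = [[1.0000, -2.5000], [4.0000, 0.5000]].
Δ = (0.7024, 0.3810), so (s, t)₂ = (1.2024, 0.3810).

(1.2024, 0.3810)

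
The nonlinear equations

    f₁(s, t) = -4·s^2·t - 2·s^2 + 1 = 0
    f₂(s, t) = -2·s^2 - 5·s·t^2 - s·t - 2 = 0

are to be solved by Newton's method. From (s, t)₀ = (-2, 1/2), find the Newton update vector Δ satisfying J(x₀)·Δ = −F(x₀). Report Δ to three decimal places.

At (-2, 1/2): F = (-15.000, -6.500).
Jacobian J = [[-8·s·t - 4·s, -4·s^2], [-4·s - 5·t^2 - t, -10·s·t - s]].
At the point, J = [[16.000, -16.000], [6.250, 12.000]] (det J = 292.000).
Solving J·Δ = −F gives Δ = (0.973, 0.035).

(0.973, 0.035)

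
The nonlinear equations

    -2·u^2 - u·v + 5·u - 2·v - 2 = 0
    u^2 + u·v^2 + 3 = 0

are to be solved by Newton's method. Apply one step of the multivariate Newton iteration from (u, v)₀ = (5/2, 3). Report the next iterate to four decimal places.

At (5/2, 3): F = (-15.5000, 31.7500).
Jacobian J = [[-4·u - v + 5, -u - 2], [2·u + v^2, 2·u·v]].
At the point, J = [[-8.0000, -4.5000], [14.0000, 15.0000]] (det J = -57.0000).
Solving J·Δ = −F gives Δ = (-1.5724, -0.6491).
Then the next iterate is (u, v)₁ = (0.9276, 2.3509).

(0.9276, 2.3509)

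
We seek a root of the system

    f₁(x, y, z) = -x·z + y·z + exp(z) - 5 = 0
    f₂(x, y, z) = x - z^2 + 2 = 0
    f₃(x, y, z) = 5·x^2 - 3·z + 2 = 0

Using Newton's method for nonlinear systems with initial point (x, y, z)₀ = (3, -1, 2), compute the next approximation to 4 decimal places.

(1.6239, 0.5887, 1.9060)

At (3, -1, 2): F = (-5.610944, 1.0000, 41.0000).
Jacobian J = [[-z, z, -x + y + exp(z)], [1, 0, -2·z], [10·x, 0, -3]].
At the point, J = [[-2.0000, 2.0000, 3.389056], [1.0000, 0.0000, -4.0000], [30.0000, 0.0000, -3.0000]] (det J = -234.0000).
Solving J·Δ = −F gives Δ = (-1.3761, 1.5887, -0.0940).
Then the next iterate is (x, y, z)₁ = (1.6239, 0.5887, 1.9060).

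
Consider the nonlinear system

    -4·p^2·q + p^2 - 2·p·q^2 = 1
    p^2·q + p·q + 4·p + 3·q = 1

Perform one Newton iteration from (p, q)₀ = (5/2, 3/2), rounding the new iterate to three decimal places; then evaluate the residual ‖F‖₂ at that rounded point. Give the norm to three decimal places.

At (5/2, 3/2): F = (-43.500, 26.625).
Jacobian J = [[-8·p·q + 2·p - 2·q^2, -4·p^2 - 4·p·q], [2·p·q + q + 4, p^2 + p + 3]].
At the point, J = [[-29.500, -40.000], [13.000, 11.750]] (det J = 173.375).
Solving J·Δ = −F gives Δ = (-3.195, 1.269).
Then the next iterate is (p, q)₁ = (-0.695, 2.769).
Re-evaluating at (-0.695, 2.769): F = (4.79067, 3.94004), so ‖F‖₂ = 6.203.

6.203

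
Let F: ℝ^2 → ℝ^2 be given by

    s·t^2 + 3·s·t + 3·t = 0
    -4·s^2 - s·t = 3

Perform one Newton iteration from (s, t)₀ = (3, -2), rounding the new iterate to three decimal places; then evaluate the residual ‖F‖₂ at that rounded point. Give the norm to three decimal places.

3069.475

At (3, -2): F = (-12.000, -33.000).
Jacobian J = [[t^2 + 3·t, 2·s·t + 3·s + 3], [-8·s - t, -s]].
At the point, J = [[-2.000, 0.000], [-22.000, -3.000]] (det J = 6.000).
Solving J·Δ = −F gives Δ = (-6.000, 33.000).
Then the next iterate is (s, t)₁ = (-3.000, 31.000).
Re-evaluating at (-3.000, 31.000): F = (-3069.000, 54.000), so ‖F‖₂ = 3069.475.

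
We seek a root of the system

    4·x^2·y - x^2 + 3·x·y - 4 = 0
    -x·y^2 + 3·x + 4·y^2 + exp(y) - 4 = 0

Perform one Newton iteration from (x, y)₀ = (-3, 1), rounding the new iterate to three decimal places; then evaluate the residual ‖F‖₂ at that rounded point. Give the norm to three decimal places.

2.129

At (-3, 1): F = (14.000, -3.28172).
Jacobian J = [[8·x·y - 2·x + 3·y, 4·x^2 + 3·x], [-y^2 + 3, -2·x·y + 8·y + exp(y)]].
At the point, J = [[-15.000, 27.000], [2.000, 16.71828]] (det J = -304.77423).
Solving J·Δ = −F gives Δ = (1.059, 0.070).
Then the next iterate is (x, y)₁ = (-1.941, 1.070).
Re-evaluating at (-1.941, 1.070): F = (2.12673, -0.10577), so ‖F‖₂ = 2.129.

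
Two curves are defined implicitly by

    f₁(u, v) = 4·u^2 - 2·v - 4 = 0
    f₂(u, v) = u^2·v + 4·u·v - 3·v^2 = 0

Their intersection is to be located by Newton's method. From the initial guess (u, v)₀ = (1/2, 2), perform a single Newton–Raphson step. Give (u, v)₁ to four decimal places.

At (1/2, 2): F = (-7.0000, -7.5000).
Jacobian J = [[8·u, -2], [2·u·v + 4·v, u^2 + 4·u - 6·v]].
At the point, J = [[4.0000, -2.0000], [10.0000, -9.7500]] (det J = -19.0000).
Solving J·Δ = −F gives Δ = (2.8026, 2.1053).
Then the next iterate is (u, v)₁ = (3.3026, 4.1053).

(3.3026, 4.1053)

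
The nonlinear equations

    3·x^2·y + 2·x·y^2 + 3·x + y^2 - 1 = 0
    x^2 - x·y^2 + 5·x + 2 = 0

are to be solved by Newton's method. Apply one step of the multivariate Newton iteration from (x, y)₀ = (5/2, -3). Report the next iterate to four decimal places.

(2.5979, -2.8899)

At (5/2, -3): F = (4.2500, -1.7500).
Jacobian J = [[6·x·y + 2·y^2 + 3, 3·x^2 + 4·x·y + 2·y], [2·x - y^2 + 5, -2·x·y]].
At the point, J = [[-24.0000, -17.2500], [1.0000, 15.0000]] (det J = -342.7500).
Solving J·Δ = −F gives Δ = (0.0979, 0.1101).
Then the next iterate is (x, y)₁ = (2.5979, -2.8899).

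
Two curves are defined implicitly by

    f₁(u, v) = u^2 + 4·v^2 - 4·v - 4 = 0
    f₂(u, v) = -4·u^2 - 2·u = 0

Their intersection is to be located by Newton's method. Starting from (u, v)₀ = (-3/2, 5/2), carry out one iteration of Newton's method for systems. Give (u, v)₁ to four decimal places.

(-0.9000, 1.7844)

At (-3/2, 5/2): F = (13.2500, -6.0000).
Jacobian J = [[2·u, 8·v - 4], [-8·u - 2, 0]].
At the point, J = [[-3.0000, 16.0000], [10.0000, 0.0000]] (det J = -160.0000).
Solving J·Δ = −F gives Δ = (0.6000, -0.7156).
Then the next iterate is (u, v)₁ = (-0.9000, 1.7844).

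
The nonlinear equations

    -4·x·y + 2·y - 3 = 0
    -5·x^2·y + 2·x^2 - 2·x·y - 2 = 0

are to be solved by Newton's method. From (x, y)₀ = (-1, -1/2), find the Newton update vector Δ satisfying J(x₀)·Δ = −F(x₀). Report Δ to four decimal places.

At (-1, -1/2): F = (-6.0000, 1.5000).
Jacobian J = [[-4·y, -4·x + 2], [-10·x·y + 4·x - 2·y, -5·x^2 - 2·x]].
At the point, J = [[2.0000, 6.0000], [-8.0000, -3.0000]] (det J = 42.0000).
Solving J·Δ = −F gives Δ = (-0.2143, 1.0714).

(-0.2143, 1.0714)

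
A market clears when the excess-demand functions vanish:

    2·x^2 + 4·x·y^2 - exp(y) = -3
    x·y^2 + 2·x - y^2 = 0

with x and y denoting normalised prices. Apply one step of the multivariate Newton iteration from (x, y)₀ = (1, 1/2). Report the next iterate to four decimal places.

(0.1111, 0.5396)

At (1, 1/2): F = (4.351279, 2.0000).
Jacobian J = [[4·x + 4·y^2, 8·x·y - exp(y)], [y^2 + 2, 2·x·y - 2·y]].
At the point, J = [[5.0000, 2.351279], [2.2500, 0.0000]] (det J = -5.290377).
Solving J·Δ = −F gives Δ = (-0.8889, 0.0396).
Then the next iterate is (x, y)₁ = (0.1111, 0.5396).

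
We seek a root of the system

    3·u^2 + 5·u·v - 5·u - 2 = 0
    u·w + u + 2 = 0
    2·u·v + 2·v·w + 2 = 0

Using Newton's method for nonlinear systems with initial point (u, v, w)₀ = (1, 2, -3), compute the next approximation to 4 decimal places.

(1.0577, 0.6731, -2.8846)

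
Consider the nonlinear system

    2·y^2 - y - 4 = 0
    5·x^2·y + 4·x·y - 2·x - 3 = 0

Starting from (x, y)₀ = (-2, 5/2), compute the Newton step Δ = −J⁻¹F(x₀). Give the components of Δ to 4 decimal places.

At (-2, 5/2): F = (6.0000, 31.0000).
Jacobian J = [[0, 4·y - 1], [10·x·y + 4·y - 2, 5·x^2 + 4·x]].
At the point, J = [[0.0000, 9.0000], [-42.0000, 12.0000]] (det J = 378.0000).
Solving J·Δ = −F gives Δ = (0.5476, -0.6667).

(0.5476, -0.6667)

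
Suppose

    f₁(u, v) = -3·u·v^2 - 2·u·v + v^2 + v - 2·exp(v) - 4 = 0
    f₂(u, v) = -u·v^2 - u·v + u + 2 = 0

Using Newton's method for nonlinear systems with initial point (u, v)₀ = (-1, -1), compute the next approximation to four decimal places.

(-2.4062, -1.4062)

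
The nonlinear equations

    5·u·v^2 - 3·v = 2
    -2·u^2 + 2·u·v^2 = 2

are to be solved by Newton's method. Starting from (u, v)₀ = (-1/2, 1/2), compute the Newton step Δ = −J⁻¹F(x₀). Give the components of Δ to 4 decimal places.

(0.8800, -0.5500)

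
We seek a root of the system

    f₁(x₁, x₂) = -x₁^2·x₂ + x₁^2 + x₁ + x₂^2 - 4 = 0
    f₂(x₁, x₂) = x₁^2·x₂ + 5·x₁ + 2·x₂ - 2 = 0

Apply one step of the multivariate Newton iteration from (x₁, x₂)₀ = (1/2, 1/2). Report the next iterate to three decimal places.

(-10.500, 26.667)

At (1/2, 1/2): F = (-3.125, 1.625).
Jacobian J = [[-2·x₁·x₂ + 2·x₁ + 1, -x₁^2 + 2·x₂], [2·x₁·x₂ + 5, x₁^2 + 2]].
At the point, J = [[1.500, 0.750], [5.500, 2.250]] (det J = -0.750).
Solving J·Δ = −F gives Δ = (-11.000, 26.167).
Then the next iterate is (x₁, x₂)₁ = (-10.500, 26.667).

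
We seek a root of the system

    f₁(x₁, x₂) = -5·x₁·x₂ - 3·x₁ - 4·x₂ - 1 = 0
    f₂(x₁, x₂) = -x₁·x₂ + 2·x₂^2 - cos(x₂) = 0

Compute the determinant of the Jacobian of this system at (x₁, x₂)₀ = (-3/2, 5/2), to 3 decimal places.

J = [[-5·x₂ - 3, -5·x₁ - 4], [-x₂, -x₁ + 4·x₂ + sin(x₂)]].
At the point, J = [[-15.500, 3.500], [-2.500, 12.09847]].
det J = -178.776.

-178.776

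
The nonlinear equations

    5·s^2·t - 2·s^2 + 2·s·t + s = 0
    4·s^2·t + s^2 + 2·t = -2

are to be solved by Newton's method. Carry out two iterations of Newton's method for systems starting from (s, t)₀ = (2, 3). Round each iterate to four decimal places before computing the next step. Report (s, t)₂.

At (2, 3): F = (66.0000, 60.0000).
Jacobian J = [[10·s·t - 4·s + 2·t + 1, 5·s^2 + 2·s], [8·s·t + 2·s, 4·s^2 + 2]].
At the point, J = [[59.0000, 24.0000], [52.0000, 18.0000]] (det J = -186.0000).
Solving J·Δ = −F gives Δ = (-1.3548, 0.5806).
Then the next iterate is (s, t)₁ = (0.6452, 3.5806).
Round to (0.6452, 3.5806) and repeat: F = (11.885755, 15.539655), J = [[28.682431, 3.371815], [19.772025, 3.665132]].
Δ = (0.2297, -5.4791), so (s, t)₂ = (0.8749, -1.8985).

(0.8749, -1.8985)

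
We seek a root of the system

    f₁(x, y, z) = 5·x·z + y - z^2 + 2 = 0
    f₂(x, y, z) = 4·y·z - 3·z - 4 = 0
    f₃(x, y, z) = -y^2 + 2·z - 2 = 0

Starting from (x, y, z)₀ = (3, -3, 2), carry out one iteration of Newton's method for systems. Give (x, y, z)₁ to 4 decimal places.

At (3, -3, 2): F = (25.0000, -34.0000, -7.0000).
Jacobian J = [[5·z, 1, 5·x - 2·z], [0, 4·z, 4·y - 3], [0, -2·y, 2]].
At the point, J = [[10.0000, 1.0000, 11.0000], [0.0000, 8.0000, -15.0000], [0.0000, 6.0000, 2.0000]] (det J = 1060.0000).
Solving J·Δ = −F gives Δ = (-1.1274, 1.6321, -1.3962).
Then the next iterate is (x, y, z)₁ = (1.8726, -1.3679, 0.6038).

(1.8726, -1.3679, 0.6038)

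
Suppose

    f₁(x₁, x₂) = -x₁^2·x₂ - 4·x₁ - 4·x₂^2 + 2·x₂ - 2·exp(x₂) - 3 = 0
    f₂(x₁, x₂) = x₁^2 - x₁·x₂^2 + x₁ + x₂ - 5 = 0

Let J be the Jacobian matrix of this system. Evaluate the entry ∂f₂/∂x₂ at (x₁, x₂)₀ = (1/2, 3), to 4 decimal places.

-2.0000

∂f₂/∂x₂ = -2·x₁·x₂ + 1.
At (1/2, 3) this is -2.0000.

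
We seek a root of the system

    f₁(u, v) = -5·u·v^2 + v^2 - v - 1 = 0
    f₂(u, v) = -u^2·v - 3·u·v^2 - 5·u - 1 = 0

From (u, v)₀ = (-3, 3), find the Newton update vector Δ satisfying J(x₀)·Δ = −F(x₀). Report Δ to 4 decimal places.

At (-3, 3): F = (140.0000, 68.0000).
Jacobian J = [[-5·v^2, -10·u·v + 2·v - 1], [-2·u·v - 3·v^2 - 5, -u^2 - 6·u·v]].
At the point, J = [[-45.0000, 95.0000], [-14.0000, 45.0000]] (det J = -695.0000).
Solving J·Δ = −F gives Δ = (-0.2302, -1.5827).

(-0.2302, -1.5827)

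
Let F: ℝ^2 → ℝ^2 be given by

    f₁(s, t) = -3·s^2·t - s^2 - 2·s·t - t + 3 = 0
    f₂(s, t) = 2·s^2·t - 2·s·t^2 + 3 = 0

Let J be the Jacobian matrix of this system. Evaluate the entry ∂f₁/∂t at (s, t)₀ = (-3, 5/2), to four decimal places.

∂f₁/∂t = -3·s^2 - 2·s - 1.
At (-3, 5/2) this is -22.0000.

-22.0000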